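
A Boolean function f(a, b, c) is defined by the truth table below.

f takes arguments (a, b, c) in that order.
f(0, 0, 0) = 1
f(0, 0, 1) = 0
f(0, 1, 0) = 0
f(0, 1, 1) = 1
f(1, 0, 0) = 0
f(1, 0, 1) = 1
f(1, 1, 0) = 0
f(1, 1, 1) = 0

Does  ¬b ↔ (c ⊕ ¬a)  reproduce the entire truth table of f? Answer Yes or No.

Check the formula against f row by row:
  a=0, b=0, c=0: formula gives 1, f = 1 ✓
  a=0, b=0, c=1: formula gives 0, f = 0 ✓
  a=0, b=1, c=0: formula gives 0, f = 0 ✓
  a=0, b=1, c=1: formula gives 1, f = 1 ✓
  a=1, b=0, c=0: formula gives 0, f = 0 ✓
  …
  a=1, b=1, c=0: formula gives 1, but f = 0 ✗
Since they disagree at (1,1,0), the expression is not a correct formula for f.

No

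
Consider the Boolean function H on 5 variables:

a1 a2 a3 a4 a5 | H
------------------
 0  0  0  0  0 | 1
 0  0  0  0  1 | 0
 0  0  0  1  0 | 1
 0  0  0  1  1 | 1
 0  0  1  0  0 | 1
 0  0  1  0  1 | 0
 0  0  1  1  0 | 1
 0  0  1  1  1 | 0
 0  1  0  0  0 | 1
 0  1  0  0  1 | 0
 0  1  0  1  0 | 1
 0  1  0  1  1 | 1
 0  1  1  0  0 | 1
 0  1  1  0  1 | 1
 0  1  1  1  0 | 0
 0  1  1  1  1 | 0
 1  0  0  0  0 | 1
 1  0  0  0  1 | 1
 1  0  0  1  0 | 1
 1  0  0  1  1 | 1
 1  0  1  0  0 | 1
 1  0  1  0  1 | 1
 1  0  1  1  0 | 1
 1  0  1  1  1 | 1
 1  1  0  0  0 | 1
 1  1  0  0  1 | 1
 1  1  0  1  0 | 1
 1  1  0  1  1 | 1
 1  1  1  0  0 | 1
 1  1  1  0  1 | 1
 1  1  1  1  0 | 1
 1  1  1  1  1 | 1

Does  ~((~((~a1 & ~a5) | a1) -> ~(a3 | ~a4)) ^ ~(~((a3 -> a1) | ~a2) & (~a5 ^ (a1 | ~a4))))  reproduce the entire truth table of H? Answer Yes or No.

Check the formula against H row by row:
  a1=0, a2=0, a3=0, a4=0, a5=0: formula gives 1, H = 1 ✓
  a1=0, a2=0, a3=0, a4=0, a5=1: formula gives 0, H = 0 ✓
  a1=0, a2=0, a3=0, a4=1, a5=0: formula gives 1, H = 1 ✓
  a1=0, a2=0, a3=0, a4=1, a5=1: formula gives 1, H = 1 ✓
  … (the remaining 28 rows also agree.)
Every row agrees, so the formula is equivalent.

Yes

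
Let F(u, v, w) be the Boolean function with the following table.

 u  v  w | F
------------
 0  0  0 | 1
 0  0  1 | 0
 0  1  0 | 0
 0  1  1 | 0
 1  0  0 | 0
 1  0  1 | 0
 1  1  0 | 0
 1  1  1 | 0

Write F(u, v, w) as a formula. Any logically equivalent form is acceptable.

The output is 1 only when every input is 0 — NOR of all inputs.

F(u, v, w) = NOT ((u OR v) OR w)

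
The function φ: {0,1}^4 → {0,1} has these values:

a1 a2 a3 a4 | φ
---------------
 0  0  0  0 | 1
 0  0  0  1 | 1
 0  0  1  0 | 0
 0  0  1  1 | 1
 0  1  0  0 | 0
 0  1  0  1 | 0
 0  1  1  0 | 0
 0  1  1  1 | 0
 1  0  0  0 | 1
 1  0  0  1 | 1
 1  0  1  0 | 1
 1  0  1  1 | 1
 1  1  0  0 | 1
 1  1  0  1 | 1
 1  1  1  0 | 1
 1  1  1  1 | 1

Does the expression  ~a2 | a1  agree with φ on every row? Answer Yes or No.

Check the formula against φ row by row:
  a1=0, a2=0, a3=0, a4=0: formula gives 1, φ = 1 ✓
  a1=0, a2=0, a3=0, a4=1: formula gives 1, φ = 1 ✓
  a1=0, a2=0, a3=1, a4=0: formula gives 1, but φ = 0 ✗
Since they disagree at (0,0,1,0), the expression is not a correct formula for φ.

No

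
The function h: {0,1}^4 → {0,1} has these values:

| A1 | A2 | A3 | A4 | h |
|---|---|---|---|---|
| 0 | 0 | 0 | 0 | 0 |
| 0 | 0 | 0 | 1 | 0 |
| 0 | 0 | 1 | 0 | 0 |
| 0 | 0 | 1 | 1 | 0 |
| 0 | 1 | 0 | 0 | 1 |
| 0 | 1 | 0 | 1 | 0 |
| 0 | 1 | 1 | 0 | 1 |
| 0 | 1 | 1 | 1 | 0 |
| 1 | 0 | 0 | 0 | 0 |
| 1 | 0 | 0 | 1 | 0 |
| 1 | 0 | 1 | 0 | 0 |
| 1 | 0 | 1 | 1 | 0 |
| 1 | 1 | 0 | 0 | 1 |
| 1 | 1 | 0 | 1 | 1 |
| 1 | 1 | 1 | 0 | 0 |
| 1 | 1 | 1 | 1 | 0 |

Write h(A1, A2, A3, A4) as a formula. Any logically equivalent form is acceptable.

h(A1, A2, A3, A4) = (((((~A1 & A2) & ~A3) & ~A4) | (((~A1 & A2) & A3) & ~A4)) | (((A1 & A2) & ~A3) & ~A4)) | (((A1 & A2) & ~A3) & A4)

h=1 on 4 inputs: (0,1,0,0), (0,1,1,0), (1,1,0,0), (1,1,0,1). Reading each as a conjunction of literals (¬A1·A2·¬A3·¬A4, ¬A1·A2·A3·¬A4, A1·A2·¬A3·¬A4, A1·A2·¬A3·A4) and taking the OR gives the canonical DNF.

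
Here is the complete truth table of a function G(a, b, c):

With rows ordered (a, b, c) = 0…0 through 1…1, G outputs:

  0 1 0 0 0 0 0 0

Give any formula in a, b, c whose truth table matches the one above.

G(a, b, c) = (a' · b') · c

Only row (0,0,1) gives 1. That row's minterm ¬a·¬b·c is G directly.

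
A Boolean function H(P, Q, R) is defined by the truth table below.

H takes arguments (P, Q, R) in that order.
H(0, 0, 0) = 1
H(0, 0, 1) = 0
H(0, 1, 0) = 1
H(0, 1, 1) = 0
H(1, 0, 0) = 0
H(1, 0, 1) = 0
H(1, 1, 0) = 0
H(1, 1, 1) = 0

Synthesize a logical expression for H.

H(P, Q, R) = ((¬P ∧ ¬Q) ∧ ¬R) ∨ ((¬P ∧ Q) ∧ ¬R)

Collect the rows where H=1 — (0,0,0), (0,1,0) — and write one minterm per row: ¬P·¬Q·¬R, ¬P·Q·¬R. Their union (logical OR) reproduces the table exactly.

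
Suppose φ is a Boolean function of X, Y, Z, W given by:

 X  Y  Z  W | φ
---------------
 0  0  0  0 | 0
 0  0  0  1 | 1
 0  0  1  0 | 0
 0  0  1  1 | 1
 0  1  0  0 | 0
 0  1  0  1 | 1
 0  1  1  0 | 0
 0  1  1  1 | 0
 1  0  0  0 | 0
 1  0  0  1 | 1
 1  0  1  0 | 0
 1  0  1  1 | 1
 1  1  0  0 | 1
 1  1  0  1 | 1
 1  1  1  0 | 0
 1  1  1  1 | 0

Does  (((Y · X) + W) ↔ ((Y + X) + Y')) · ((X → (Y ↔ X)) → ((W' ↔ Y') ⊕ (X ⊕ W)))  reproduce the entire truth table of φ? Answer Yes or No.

No

Test each input against both φ and the formula:
  X=0, Y=0, Z=0, W=0: formula gives 0, φ = 0 ✓
  X=0, Y=0, Z=0, W=1: formula gives 1, φ = 1 ✓
  X=0, Y=0, Z=1, W=0: formula gives 0, φ = 0 ✓
  X=0, Y=0, Z=1, W=1: formula gives 1, φ = 1 ✓
  …
  X=0, Y=1, Z=0, W=1: formula gives 0, but φ = 1 ✗
A single disagreement suffices: at (0,1,0,1) they differ, so the formula does not compute φ.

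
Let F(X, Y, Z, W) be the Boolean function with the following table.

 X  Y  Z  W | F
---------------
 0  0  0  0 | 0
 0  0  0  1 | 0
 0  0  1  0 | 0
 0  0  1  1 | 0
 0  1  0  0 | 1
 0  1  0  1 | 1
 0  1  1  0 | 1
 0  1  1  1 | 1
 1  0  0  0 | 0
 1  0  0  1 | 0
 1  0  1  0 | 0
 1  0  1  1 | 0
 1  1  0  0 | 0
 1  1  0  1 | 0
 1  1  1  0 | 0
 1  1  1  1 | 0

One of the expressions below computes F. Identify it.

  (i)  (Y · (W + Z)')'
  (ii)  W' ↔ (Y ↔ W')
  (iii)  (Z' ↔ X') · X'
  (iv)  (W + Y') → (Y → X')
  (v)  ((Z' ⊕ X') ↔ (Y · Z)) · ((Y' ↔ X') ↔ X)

v

(i) fails at (0,0,0,0): the formula yields 1, F is 0.
(ii) fails at (1,1,0,0): the formula yields 1, F is 0.
(iii) fails at (0,0,0,0): the formula yields 1, F is 0.
(iv) fails at (0,0,0,0): the formula yields 1, F is 0.
(v) is the remaining candidate, and it agrees with F on all 16 inputs.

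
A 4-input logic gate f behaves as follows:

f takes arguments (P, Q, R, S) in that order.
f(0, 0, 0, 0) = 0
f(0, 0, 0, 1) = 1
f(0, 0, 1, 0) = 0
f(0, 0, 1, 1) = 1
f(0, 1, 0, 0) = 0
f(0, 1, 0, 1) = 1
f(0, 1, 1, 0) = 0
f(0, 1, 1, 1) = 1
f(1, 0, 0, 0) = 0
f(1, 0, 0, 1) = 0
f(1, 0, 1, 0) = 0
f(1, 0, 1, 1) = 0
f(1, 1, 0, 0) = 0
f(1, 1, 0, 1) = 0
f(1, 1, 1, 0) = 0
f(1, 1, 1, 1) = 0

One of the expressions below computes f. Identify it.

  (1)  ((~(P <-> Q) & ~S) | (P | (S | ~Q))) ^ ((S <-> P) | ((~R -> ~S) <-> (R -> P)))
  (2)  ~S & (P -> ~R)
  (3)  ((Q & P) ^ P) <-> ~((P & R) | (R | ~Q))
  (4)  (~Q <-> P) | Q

1

(2) fails at (0,0,0,0): the formula yields 1, f is 0.
(3) fails at (0,0,0,0): the formula yields 1, f is 0.
(4) fails at (0,0,0,1): the formula yields 0, f is 1.
That leaves (1). Evaluating it on every row reproduces the table of f exactly.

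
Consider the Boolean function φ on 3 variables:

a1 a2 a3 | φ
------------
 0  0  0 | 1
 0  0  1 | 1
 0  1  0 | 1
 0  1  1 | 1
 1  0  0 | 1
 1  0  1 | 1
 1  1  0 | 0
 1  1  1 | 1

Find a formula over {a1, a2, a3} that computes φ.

φ(a1, a2, a3) = not ((a1 and a2) and not a3)

φ is 0 on exactly one input, (1,1,0), whose minterm is a1·a2·¬a3. So φ is the negation of that single conjunction.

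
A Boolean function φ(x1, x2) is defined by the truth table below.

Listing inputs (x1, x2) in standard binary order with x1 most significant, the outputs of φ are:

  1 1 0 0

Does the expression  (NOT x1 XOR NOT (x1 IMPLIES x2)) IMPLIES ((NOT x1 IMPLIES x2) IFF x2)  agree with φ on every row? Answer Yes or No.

No

Test each input against both φ and the formula:
  x1=0, x2=0: formula gives 1, φ = 1 ✓
  x1=0, x2=1: formula gives 1, φ = 1 ✓
  x1=1, x2=0: formula gives 0, φ = 0 ✓
  x1=1, x2=1: formula gives 1, but φ = 0 ✗
Row (1,1) is a counterexample, so the formula is not equivalent to φ.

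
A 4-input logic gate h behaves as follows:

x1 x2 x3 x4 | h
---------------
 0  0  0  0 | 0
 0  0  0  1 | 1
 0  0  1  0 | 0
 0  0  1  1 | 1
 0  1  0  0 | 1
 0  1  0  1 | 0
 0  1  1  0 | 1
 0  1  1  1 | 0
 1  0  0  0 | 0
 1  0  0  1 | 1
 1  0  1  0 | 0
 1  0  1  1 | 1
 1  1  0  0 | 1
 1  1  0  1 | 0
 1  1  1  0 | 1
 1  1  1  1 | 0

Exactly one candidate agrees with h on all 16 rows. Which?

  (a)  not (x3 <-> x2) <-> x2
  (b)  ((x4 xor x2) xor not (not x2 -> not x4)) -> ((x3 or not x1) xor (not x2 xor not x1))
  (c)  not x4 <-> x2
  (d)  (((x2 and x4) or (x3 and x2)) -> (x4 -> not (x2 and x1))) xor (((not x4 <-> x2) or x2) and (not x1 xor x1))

c

(a) disagrees with h on (0,0,0,0) (formula → 1, table → 0); rule it out.
(b) disagrees with h on (0,0,0,0) (formula → 1, table → 0); rule it out.
(d) disagrees with h on (0,0,0,0) (formula → 1, table → 0); rule it out.
Only (c) survives; checking it on all 16 rows confirms it matches h.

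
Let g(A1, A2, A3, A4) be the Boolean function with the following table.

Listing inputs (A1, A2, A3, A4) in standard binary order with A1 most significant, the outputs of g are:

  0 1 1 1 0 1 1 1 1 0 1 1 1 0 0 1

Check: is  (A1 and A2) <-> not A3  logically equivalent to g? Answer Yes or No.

No

Evaluate (A1 and A2) <-> not A3 on each row and compare to g:
  A1=0, A2=0, A3=0, A4=0: formula gives 0, g = 0 ✓
  A1=0, A2=0, A3=0, A4=1: formula gives 0, but g = 1 ✗
Since they disagree at (0,0,0,1), the expression is not a correct formula for g.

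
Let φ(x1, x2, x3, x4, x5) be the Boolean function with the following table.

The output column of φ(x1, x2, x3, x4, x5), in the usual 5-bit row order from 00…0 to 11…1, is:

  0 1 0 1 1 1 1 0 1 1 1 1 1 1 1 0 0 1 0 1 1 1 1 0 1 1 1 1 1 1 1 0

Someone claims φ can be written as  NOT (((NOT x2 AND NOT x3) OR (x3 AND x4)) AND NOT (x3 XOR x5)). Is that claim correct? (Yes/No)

Yes

Check the formula against φ row by row:
  x1=0, x2=0, x3=0, x4=0, x5=0: formula gives 0, φ = 0 ✓
  x1=0, x2=0, x3=0, x4=0, x5=1: formula gives 1, φ = 1 ✓
  x1=0, x2=0, x3=0, x4=1, x5=0: formula gives 0, φ = 0 ✓
  x1=0, x2=0, x3=0, x4=1, x5=1: formula gives 1, φ = 1 ✓
  … (the remaining 28 rows also agree.)
Every row agrees, so the formula is equivalent.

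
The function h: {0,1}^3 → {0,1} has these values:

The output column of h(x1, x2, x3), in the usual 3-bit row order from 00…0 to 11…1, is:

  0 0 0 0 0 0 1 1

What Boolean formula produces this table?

The 1-rows are (1,1,0), (1,1,1). Each contributes one minterm — x1·x2·¬x3; x1·x2·x3 — and their disjunction is a sum-of-products form of h.

h(x1, x2, x3) = ((x1 AND x2) AND NOT x3) OR ((x1 AND x2) AND x3)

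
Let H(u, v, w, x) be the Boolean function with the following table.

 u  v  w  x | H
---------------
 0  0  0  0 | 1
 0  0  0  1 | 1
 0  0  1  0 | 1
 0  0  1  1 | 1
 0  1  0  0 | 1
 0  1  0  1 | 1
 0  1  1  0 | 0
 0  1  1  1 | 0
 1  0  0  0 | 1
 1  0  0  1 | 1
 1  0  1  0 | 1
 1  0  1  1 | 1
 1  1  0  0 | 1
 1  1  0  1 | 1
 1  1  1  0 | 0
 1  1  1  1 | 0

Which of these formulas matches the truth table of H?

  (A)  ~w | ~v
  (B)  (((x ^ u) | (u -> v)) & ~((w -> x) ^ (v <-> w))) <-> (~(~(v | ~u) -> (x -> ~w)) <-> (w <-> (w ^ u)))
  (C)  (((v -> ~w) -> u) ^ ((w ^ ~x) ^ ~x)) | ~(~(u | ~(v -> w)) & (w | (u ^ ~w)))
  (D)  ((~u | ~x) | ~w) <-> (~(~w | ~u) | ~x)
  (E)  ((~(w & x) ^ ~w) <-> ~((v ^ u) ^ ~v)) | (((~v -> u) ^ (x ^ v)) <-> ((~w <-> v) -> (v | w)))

A

(B): at (0,0,0,0) it gives 0, but H = 1 — eliminated.
(C): at (0,0,0,0) it gives 0, but H = 1 — eliminated.
(D): at (0,0,0,1) it gives 0, but H = 1 — eliminated.
(E): at (0,0,1,0) it gives 0, but H = 1 — eliminated.
(A) is the remaining candidate, and it agrees with H on all 16 inputs.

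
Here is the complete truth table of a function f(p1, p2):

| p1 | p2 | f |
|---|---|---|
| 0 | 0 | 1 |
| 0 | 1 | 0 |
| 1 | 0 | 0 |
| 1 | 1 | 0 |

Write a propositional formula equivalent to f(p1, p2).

The output is 1 only when every input is 0 — NOR of all inputs.

f(p1, p2) = NOT (p1 OR p2)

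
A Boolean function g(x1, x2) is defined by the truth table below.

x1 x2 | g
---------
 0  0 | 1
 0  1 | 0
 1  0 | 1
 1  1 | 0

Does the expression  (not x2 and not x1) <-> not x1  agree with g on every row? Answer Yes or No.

No

Evaluate (not x2 and not x1) <-> not x1 on each row and compare to g:
  x1=0, x2=0: formula gives 1, g = 1 ✓
  x1=0, x2=1: formula gives 0, g = 0 ✓
  x1=1, x2=0: formula gives 1, g = 1 ✓
  x1=1, x2=1: formula gives 1, but g = 0 ✗
A single disagreement suffices: at (1,1) they differ, so the formula does not compute g.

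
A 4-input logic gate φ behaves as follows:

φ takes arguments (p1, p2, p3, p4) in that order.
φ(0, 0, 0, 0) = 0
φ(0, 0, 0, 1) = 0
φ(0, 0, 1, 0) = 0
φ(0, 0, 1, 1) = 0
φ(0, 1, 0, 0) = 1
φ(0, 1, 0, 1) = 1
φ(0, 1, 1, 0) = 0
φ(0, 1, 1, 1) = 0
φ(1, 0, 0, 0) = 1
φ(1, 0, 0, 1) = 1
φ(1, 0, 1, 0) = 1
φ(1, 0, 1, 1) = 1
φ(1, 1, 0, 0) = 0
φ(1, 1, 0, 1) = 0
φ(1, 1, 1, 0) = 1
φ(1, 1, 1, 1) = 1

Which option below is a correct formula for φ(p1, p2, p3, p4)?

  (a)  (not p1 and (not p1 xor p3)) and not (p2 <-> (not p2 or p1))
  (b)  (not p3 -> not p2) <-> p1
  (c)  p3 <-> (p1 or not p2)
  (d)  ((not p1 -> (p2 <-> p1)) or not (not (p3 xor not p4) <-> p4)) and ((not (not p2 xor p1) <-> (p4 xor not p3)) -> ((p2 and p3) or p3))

(a): at (0,0,0,0) it gives 1, but φ = 0 — eliminated.
(c): at (0,0,1,0) it gives 1, but φ = 0 — eliminated.
(d): at (0,0,0,0) it gives 1, but φ = 0 — eliminated.
That leaves (b). Evaluating it on every row reproduces the table of φ exactly.

b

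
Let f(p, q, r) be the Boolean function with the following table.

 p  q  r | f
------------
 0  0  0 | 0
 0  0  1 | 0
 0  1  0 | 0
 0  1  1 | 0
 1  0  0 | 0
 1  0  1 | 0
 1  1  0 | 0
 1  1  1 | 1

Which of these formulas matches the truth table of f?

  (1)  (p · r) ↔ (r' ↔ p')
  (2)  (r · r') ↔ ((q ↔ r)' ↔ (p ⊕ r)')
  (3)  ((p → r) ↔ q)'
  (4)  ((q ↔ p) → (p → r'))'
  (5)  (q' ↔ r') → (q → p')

4

(1) fails at (0,0,1): the formula yields 1, f is 0.
(2) fails at (0,0,0): the formula yields 1, f is 0.
(3) fails at (0,0,0): the formula yields 1, f is 0.
(5) fails at (0,0,0): the formula yields 1, f is 0.
(4) is the remaining candidate, and it agrees with f on all 8 inputs.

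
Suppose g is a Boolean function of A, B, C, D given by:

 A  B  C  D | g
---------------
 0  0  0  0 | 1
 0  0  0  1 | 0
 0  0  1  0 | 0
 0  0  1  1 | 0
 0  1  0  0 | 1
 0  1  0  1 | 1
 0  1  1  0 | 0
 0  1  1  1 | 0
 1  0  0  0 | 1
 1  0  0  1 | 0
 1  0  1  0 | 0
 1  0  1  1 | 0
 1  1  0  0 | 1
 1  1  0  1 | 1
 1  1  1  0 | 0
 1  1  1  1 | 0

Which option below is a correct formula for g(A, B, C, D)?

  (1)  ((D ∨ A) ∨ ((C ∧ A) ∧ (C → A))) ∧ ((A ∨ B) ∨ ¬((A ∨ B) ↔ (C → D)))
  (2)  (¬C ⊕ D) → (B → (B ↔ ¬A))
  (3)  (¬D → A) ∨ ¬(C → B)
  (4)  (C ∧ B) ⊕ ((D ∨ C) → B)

(1) disagrees with g on (0,0,0,0) (formula → 0, table → 1); rule it out.
(2) disagrees with g on (0,0,0,1) (formula → 1, table → 0); rule it out.
(3) disagrees with g on (0,0,0,0) (formula → 0, table → 1); rule it out.
That leaves (4). Evaluating it on every row reproduces the table of g exactly.

4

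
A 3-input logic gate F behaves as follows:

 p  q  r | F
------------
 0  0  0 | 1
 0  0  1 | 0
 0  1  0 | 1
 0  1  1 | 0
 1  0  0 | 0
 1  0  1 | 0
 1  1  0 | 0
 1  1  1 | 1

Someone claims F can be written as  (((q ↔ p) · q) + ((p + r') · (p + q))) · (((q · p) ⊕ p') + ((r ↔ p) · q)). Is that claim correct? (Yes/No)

No

Evaluate (((q ↔ p) · q) + ((p + r') · (p + q))) · (((q · p) ⊕ p') + ((r ↔ p) · q)) on each row and compare to F:
  p=0, q=0, r=0: formula gives 0, but F = 1 ✗
Row (0,0,0) is a counterexample, so the formula is not equivalent to F.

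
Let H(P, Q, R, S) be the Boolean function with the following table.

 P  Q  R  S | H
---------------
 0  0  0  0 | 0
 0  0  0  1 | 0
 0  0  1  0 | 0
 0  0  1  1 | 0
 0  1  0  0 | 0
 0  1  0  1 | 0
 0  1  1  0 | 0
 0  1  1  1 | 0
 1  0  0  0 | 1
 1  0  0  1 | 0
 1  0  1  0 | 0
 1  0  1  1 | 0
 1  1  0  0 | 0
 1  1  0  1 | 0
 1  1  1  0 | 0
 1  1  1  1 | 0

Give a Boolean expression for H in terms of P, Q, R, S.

H(P, Q, R, S) = ((P ∧ ¬Q) ∧ ¬R) ∧ ¬S

Only row (1,0,0,0) gives 1. That row's minterm P·¬Q·¬R·¬S is H directly.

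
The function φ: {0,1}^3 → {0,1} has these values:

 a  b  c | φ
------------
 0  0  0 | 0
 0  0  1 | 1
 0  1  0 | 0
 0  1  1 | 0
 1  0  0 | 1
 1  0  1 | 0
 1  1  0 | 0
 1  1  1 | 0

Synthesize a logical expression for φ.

φ=1 on 2 inputs: (0,0,1), (1,0,0). Reading each as a conjunction of literals (¬a·¬b·c, a·¬b·¬c) and taking the OR gives the canonical DNF.

φ(a, b, c) = ((~a & ~b) & c) | ((a & ~b) & ~c)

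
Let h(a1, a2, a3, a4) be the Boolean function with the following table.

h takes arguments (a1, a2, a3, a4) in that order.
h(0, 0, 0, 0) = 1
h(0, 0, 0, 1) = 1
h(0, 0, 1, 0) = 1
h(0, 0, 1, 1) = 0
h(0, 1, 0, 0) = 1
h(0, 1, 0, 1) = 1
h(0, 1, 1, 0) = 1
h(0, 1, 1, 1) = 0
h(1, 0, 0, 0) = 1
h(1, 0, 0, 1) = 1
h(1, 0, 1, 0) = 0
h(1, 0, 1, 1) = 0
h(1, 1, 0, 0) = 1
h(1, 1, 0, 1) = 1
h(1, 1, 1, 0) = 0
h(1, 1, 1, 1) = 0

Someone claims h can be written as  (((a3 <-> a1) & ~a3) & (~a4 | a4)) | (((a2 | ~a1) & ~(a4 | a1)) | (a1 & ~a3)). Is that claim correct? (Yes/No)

Yes

Check the formula against h row by row:
  a1=0, a2=0, a3=0, a4=0: formula gives 1, h = 1 ✓
  a1=0, a2=0, a3=0, a4=1: formula gives 1, h = 1 ✓
  a1=0, a2=0, a3=1, a4=0: formula gives 1, h = 1 ✓
  a1=0, a2=0, a3=1, a4=1: formula gives 0, h = 0 ✓
  …and likewise for the remaining 12 rows.
No disagreement on any input; they are logically equivalent.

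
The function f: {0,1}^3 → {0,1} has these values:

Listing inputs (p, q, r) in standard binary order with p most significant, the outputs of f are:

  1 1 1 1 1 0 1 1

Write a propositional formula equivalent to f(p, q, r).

Only row (1,0,1) gives 0. So f is 1 everywhere except there — the complement of the minterm p·¬q·r.

f(p, q, r) = ¬((p ∧ ¬q) ∧ r)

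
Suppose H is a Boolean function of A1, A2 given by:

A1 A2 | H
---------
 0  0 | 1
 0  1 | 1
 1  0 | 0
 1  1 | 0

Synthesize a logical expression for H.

The output is the negation of A1.

H(A1, A2) = NOT A1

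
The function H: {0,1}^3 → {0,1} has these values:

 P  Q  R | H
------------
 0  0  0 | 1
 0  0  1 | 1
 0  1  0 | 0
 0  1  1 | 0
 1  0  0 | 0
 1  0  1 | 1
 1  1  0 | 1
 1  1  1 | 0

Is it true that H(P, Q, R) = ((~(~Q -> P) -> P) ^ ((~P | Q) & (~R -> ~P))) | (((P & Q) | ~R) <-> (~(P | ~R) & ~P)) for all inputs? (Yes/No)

Evaluate ((~(~Q -> P) -> P) ^ ((~P | Q) & (~R -> ~P))) | (((P & Q) | ~R) <-> (~(P | ~R) & ~P)) on each row and compare to H:
  P=0, Q=0, R=0: formula gives 1, H = 1 ✓
  P=0, Q=0, R=1: formula gives 1, H = 1 ✓
  P=0, Q=1, R=0: formula gives 0, H = 0 ✓
  P=0, Q=1, R=1: formula gives 0, H = 0 ✓
  P=1, Q=0, R=0: formula gives 1, but H = 0 ✗
Row (1,0,0) is a counterexample, so the formula is not equivalent to H.

No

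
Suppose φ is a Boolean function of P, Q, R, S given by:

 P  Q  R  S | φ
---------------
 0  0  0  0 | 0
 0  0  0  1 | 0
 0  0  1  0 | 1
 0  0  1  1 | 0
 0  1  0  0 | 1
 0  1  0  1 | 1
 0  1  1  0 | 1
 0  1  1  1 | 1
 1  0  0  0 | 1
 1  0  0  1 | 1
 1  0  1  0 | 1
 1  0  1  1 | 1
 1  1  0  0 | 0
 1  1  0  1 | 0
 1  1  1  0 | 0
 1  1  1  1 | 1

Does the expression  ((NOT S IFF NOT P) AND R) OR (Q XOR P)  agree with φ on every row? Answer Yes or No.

Evaluate ((NOT S IFF NOT P) AND R) OR (Q XOR P) on each row and compare to φ:
  P=0, Q=0, R=0, S=0: formula gives 0, φ = 0 ✓
  P=0, Q=0, R=0, S=1: formula gives 0, φ = 0 ✓
  P=0, Q=0, R=1, S=0: formula gives 1, φ = 1 ✓
  P=0, Q=0, R=1, S=1: formula gives 0, φ = 0 ✓
  … (the remaining 12 rows also agree.)
All 16 rows match — the expression computes φ exactly.

Yes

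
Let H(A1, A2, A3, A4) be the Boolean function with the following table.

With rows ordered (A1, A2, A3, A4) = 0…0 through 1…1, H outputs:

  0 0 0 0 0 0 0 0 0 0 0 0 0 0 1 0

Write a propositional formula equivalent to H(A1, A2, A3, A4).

H is 1 on exactly one input, (1,1,1,0), whose minterm is A1·A2·A3·¬A4. So H is just that conjunction.

H(A1, A2, A3, A4) = ((A1 AND A2) AND A3) AND NOT A4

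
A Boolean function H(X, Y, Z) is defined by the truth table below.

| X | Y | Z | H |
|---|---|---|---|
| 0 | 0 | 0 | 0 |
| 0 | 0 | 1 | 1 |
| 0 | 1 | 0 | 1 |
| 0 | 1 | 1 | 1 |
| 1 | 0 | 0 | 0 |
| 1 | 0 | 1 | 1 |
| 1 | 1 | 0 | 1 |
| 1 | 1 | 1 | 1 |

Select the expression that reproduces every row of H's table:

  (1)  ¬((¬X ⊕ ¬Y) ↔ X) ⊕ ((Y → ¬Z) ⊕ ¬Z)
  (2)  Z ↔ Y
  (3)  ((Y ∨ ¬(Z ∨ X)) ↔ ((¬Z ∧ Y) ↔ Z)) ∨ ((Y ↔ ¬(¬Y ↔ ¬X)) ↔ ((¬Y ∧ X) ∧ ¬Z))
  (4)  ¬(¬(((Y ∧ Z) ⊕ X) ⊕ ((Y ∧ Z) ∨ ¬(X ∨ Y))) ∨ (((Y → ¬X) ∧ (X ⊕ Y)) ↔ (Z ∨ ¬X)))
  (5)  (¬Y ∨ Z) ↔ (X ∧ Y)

(2) fails at (0,0,0): the formula yields 1, H is 0.
(3) fails at (0,0,0): the formula yields 1, H is 0.
(4) fails at (0,0,0): the formula yields 1, H is 0.
(5) fails at (0,0,1): the formula yields 0, H is 1.
That leaves (1). Evaluating it on every row reproduces the table of H exactly.

1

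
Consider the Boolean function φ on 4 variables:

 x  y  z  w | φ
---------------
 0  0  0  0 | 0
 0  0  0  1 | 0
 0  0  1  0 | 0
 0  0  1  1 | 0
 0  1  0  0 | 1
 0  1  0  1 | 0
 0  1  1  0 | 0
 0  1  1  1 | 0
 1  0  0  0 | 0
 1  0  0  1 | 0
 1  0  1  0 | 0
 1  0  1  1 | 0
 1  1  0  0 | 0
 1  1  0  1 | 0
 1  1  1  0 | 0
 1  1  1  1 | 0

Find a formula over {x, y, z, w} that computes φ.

Only row (0,1,0,0) gives 1. That row's minterm ¬x·y·¬z·¬w is φ directly.

φ(x, y, z, w) = ((NOT x AND y) AND NOT z) AND NOT w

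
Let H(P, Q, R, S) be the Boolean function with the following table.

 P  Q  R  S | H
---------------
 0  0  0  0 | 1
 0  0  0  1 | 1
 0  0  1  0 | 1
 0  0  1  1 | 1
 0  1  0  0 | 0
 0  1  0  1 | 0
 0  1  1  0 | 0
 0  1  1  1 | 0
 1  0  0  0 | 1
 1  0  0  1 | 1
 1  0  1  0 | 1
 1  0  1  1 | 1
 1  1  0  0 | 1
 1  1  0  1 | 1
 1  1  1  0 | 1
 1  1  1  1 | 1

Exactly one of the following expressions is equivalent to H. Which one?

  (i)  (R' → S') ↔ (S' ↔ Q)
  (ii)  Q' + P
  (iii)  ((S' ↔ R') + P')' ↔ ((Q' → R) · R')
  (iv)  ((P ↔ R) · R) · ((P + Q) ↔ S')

ii

(i): at (0,0,0,0) it gives 0, but H = 1 — eliminated.
(iii): at (0,1,1,0) it gives 1, but H = 0 — eliminated.
(iv): at (0,0,0,0) it gives 0, but H = 1 — eliminated.
(ii) is the remaining candidate, and it agrees with H on all 16 inputs.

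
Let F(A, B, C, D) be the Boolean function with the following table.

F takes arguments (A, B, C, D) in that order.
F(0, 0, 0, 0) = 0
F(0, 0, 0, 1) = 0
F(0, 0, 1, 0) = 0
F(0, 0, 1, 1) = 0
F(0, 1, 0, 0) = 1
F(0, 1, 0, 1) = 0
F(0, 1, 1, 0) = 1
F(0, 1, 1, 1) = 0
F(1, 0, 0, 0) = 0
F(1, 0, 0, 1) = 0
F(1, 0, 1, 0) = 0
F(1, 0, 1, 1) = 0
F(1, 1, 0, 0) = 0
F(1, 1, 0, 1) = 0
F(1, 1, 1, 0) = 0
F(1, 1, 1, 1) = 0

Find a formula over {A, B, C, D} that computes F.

F(A, B, C, D) = (((NOT A AND B) AND NOT C) AND NOT D) OR (((NOT A AND B) AND C) AND NOT D)

Collect the rows where F=1 — (0,1,0,0), (0,1,1,0) — and write one minterm per row: ¬A·B·¬C·¬D, ¬A·B·C·¬D. Their union (logical OR) reproduces the table exactly.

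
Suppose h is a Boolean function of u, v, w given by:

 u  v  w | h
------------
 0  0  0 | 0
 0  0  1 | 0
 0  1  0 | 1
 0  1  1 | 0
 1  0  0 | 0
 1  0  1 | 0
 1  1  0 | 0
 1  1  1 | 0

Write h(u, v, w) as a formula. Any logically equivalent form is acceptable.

h is 1 on exactly one input, (0,1,0), whose minterm is ¬u·v·¬w. So h is just that conjunction.

h(u, v, w) = (u' · v) · w'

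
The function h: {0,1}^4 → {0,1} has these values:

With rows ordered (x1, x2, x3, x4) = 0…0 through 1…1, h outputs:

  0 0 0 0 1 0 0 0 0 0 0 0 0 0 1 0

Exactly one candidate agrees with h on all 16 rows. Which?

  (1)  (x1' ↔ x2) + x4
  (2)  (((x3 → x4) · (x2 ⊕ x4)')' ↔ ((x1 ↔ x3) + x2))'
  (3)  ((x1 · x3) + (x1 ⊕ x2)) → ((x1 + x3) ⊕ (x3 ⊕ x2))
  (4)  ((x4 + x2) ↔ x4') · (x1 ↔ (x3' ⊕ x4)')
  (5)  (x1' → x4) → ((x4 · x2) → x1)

4

(1) fails at (0,0,0,1): the formula yields 1, h is 0.
(2) fails at (0,0,0,0): the formula yields 1, h is 0.
(3) fails at (0,0,0,0): the formula yields 1, h is 0.
(5) fails at (0,0,0,0): the formula yields 1, h is 0.
(4) is the remaining candidate, and it agrees with h on all 16 inputs.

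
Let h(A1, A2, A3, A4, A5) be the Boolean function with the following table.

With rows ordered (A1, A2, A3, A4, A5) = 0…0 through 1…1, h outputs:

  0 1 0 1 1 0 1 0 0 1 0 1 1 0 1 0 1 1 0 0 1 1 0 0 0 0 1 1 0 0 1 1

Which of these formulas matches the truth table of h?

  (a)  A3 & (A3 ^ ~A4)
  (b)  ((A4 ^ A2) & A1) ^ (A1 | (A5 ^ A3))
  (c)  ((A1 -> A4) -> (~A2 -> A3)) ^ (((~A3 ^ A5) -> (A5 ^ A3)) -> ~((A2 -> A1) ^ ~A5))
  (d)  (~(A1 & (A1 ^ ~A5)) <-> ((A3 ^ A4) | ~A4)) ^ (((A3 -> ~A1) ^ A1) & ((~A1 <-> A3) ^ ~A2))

(a): at (0,0,0,0,1) it gives 0, but h = 1 — eliminated.
(c): at (0,0,0,0,0) it gives 1, but h = 0 — eliminated.
(d): at (0,0,0,0,1) it gives 0, but h = 1 — eliminated.
(b) is the remaining candidate, and it agrees with h on all 32 inputs.

b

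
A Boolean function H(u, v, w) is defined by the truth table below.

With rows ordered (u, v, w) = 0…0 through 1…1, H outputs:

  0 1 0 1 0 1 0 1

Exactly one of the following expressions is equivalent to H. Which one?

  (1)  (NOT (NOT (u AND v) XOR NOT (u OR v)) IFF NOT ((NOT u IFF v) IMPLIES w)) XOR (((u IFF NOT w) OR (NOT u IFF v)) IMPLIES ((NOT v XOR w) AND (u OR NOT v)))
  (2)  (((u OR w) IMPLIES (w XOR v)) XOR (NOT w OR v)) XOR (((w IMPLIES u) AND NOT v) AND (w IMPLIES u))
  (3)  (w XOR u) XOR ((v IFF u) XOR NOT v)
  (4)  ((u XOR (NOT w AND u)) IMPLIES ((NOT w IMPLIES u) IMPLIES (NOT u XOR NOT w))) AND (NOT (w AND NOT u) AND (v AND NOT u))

3

(1) fails at (0,0,0): the formula yields 1, H is 0.
(2) fails at (0,0,0): the formula yields 1, H is 0.
(4) fails at (0,0,1): the formula yields 0, H is 1.
(3) is the remaining candidate, and it agrees with H on all 8 inputs.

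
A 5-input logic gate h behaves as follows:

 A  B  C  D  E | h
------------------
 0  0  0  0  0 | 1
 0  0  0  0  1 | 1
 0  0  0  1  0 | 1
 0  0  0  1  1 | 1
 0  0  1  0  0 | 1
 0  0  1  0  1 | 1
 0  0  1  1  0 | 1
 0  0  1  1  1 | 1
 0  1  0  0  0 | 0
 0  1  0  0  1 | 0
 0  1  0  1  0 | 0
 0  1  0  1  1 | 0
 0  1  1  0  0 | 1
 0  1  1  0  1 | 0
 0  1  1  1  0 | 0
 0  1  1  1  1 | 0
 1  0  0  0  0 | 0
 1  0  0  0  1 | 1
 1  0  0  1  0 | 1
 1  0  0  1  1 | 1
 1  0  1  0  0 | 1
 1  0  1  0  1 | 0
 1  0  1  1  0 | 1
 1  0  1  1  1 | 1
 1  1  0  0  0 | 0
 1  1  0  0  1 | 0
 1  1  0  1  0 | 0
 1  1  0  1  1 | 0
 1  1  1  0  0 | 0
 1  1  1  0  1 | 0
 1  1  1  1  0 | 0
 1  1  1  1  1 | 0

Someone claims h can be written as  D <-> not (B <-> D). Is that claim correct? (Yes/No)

Evaluate D <-> not (B <-> D) on each row and compare to h:
  A=0, B=0, C=0, D=0, E=0: formula gives 1, h = 1 ✓
  A=0, B=0, C=0, D=0, E=1: formula gives 1, h = 1 ✓
  A=0, B=0, C=0, D=1, E=0: formula gives 1, h = 1 ✓
  A=0, B=0, C=0, D=1, E=1: formula gives 1, h = 1 ✓
  …
  A=0, B=1, C=1, D=0, E=0: formula gives 0, but h = 1 ✗
A single disagreement suffices: at (0,1,1,0,0) they differ, so the formula does not compute h.

No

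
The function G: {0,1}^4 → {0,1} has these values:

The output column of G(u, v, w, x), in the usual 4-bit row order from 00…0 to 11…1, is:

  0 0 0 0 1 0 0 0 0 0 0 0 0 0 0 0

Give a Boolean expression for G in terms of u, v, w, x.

Only row (0,1,0,0) gives 1. That row's minterm ¬u·v·¬w·¬x is G directly.

G(u, v, w, x) = ((not u and v) and not w) and not x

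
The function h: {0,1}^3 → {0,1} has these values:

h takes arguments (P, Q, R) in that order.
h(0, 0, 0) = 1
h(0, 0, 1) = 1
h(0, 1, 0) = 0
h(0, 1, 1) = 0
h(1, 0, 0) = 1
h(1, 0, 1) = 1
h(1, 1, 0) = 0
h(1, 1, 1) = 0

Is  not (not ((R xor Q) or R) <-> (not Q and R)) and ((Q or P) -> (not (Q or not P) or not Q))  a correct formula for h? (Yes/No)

Yes

Check the formula against h row by row:
  P=0, Q=0, R=0: formula gives 1, h = 1 ✓
  P=0, Q=0, R=1: formula gives 1, h = 1 ✓
  P=0, Q=1, R=0: formula gives 0, h = 0 ✓
  P=0, Q=1, R=1: formula gives 0, h = 0 ✓
  P=1, Q=0, R=0: formula gives 1, h = 1 ✓
  … (the remaining 3 rows also agree.)
All 8 rows match — the expression computes h exactly.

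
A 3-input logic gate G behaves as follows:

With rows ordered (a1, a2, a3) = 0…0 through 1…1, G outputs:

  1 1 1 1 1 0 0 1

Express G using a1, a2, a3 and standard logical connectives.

G(a1, a2, a3) = (((a1 · a2') · a3) + ((a1 · a2) · a3'))'

There are just 2 zero rows: (1,0,1), (1,1,0). Their minterms are a1·¬a2·a3, a1·a2·¬a3; the OR of those covers precisely the 0-outputs, and negating it yields G.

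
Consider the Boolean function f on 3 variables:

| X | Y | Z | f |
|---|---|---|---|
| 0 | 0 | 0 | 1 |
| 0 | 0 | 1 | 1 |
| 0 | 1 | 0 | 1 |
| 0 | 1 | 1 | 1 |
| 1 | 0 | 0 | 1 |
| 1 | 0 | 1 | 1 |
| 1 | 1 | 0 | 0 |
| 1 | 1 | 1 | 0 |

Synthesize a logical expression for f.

There are just 2 zero rows: (1,1,0), (1,1,1). Their minterms are X·Y·¬Z, X·Y·Z; the OR of those covers precisely the 0-outputs, and negating it yields f.

f(X, Y, Z) = NOT (((X AND Y) AND NOT Z) OR ((X AND Y) AND Z))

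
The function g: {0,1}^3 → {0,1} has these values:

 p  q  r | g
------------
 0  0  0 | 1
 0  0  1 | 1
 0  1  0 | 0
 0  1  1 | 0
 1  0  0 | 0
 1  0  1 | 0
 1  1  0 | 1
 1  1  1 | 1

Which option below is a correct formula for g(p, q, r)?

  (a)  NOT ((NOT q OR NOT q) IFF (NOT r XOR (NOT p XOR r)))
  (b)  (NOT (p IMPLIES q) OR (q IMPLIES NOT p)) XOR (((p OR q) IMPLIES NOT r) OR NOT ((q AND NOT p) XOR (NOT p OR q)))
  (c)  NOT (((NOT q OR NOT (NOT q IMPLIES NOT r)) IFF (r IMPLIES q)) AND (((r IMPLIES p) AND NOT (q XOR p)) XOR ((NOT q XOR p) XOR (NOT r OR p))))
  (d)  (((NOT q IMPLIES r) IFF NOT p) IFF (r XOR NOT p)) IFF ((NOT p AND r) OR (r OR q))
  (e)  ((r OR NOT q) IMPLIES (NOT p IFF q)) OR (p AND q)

(b) disagrees with g on (0,0,0) (formula → 0, table → 1); rule it out.
(c) disagrees with g on (0,0,0) (formula → 0, table → 1); rule it out.
(d) disagrees with g on (0,0,1) (formula → 0, table → 1); rule it out.
(e) disagrees with g on (0,0,0) (formula → 0, table → 1); rule it out.
That leaves (a). Evaluating it on every row reproduces the table of g exactly.

a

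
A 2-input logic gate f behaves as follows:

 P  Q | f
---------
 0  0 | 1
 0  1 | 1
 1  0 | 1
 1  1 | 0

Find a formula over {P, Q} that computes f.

f(P, Q) = (P · Q)'

The output is 0 only when every input is 1 — NAND of all inputs.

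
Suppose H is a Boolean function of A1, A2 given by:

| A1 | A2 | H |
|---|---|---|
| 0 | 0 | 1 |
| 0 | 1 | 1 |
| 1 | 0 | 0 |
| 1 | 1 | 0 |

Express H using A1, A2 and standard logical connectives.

The output is the negation of A1.

H(A1, A2) = not A1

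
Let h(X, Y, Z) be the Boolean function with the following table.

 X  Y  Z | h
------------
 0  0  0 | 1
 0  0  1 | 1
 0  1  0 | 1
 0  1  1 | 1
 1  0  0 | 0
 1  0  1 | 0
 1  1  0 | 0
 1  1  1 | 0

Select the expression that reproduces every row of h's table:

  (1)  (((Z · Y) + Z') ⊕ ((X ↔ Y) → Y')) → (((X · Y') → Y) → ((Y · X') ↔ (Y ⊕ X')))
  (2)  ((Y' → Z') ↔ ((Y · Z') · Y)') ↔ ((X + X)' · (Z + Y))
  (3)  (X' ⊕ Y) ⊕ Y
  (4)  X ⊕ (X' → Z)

3

(1) fails at (0,0,1): the formula yields 0, h is 1.
(2) fails at (0,0,0): the formula yields 0, h is 1.
(4) fails at (0,0,0): the formula yields 0, h is 1.
That leaves (3). Evaluating it on every row reproduces the table of h exactly.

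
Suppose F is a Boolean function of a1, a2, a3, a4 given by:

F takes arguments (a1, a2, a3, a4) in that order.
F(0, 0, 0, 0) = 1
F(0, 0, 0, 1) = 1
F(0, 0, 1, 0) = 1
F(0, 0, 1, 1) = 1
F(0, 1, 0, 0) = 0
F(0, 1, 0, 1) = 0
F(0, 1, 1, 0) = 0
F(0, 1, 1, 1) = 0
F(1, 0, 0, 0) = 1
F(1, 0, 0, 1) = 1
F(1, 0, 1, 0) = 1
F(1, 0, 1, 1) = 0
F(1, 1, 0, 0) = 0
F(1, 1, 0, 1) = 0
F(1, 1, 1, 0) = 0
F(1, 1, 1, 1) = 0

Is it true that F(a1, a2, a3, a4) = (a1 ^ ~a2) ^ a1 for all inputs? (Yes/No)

Evaluate (a1 ^ ~a2) ^ a1 on each row and compare to F:
  a1=0, a2=0, a3=0, a4=0: formula gives 1, F = 1 ✓
  a1=0, a2=0, a3=0, a4=1: formula gives 1, F = 1 ✓
  a1=0, a2=0, a3=1, a4=0: formula gives 1, F = 1 ✓
  a1=0, a2=0, a3=1, a4=1: formula gives 1, F = 1 ✓
  …
  a1=1, a2=0, a3=1, a4=1: formula gives 1, but F = 0 ✗
A single disagreement suffices: at (1,0,1,1) they differ, so the formula does not compute F.

No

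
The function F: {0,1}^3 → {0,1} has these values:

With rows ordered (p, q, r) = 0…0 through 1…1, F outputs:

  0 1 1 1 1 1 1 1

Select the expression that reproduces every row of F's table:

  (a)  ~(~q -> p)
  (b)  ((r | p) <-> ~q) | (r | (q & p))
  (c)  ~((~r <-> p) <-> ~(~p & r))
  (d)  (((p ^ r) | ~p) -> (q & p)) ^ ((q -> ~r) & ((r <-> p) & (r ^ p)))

(a) disagrees with F on (0,0,0) (formula → 1, table → 0); rule it out.
(c) disagrees with F on (0,0,0) (formula → 1, table → 0); rule it out.
(d) disagrees with F on (0,0,1) (formula → 0, table → 1); rule it out.
That leaves (b). Evaluating it on every row reproduces the table of F exactly.

b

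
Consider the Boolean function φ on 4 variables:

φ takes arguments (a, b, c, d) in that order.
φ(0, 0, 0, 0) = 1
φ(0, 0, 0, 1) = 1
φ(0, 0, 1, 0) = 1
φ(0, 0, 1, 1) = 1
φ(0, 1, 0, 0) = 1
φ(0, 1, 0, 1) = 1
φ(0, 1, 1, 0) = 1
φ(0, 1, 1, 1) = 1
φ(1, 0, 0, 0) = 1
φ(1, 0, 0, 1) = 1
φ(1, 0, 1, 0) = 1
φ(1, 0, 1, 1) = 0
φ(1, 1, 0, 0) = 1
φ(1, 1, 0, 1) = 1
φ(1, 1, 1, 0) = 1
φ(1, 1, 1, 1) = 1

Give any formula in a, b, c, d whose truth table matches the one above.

φ(a, b, c, d) = ~(((a & ~b) & c) & d)

Only row (1,0,1,1) gives 0. So φ is 1 everywhere except there — the complement of the minterm a·¬b·c·d.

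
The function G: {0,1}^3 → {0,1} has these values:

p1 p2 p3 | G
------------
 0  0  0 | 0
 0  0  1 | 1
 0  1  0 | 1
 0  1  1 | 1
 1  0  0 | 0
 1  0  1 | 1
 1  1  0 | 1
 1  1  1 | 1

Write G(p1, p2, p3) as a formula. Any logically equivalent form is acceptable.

G(p1, p2, p3) = (((p1' · p2') · p3') + ((p1 · p2') · p3'))'

There are just 2 zero rows: (0,0,0), (1,0,0). Their minterms are ¬p1·¬p2·¬p3, p1·¬p2·¬p3; the OR of those covers precisely the 0-outputs, and negating it yields G.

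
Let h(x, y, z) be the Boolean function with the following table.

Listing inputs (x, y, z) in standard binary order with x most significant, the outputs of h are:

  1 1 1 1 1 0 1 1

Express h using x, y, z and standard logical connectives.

h(x, y, z) = ~((x & ~y) & z)

Only row (1,0,1) gives 0. So h is 1 everywhere except there — the complement of the minterm x·¬y·z.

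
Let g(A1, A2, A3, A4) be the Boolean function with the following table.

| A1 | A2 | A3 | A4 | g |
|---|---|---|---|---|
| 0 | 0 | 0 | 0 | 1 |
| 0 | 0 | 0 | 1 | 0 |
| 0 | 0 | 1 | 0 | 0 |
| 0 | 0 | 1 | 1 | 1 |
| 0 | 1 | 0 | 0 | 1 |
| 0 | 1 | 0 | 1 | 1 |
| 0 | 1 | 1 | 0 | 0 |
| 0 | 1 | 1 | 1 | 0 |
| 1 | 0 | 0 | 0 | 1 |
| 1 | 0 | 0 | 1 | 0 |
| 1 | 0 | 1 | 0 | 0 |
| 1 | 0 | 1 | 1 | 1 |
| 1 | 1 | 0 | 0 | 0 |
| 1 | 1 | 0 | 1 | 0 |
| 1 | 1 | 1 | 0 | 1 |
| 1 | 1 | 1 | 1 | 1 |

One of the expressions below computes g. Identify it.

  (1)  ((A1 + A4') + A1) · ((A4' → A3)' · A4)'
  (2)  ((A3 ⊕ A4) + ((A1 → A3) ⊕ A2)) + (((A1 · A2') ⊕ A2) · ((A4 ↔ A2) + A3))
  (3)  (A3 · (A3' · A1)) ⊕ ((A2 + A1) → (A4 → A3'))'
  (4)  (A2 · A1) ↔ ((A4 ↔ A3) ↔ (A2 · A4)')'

(1) disagrees with g on (0,0,1,0) (formula → 1, table → 0); rule it out.
(2) disagrees with g on (0,0,0,1) (formula → 1, table → 0); rule it out.
(3) disagrees with g on (0,0,0,0) (formula → 0, table → 1); rule it out.
Only (4) survives; checking it on all 16 rows confirms it matches g.

4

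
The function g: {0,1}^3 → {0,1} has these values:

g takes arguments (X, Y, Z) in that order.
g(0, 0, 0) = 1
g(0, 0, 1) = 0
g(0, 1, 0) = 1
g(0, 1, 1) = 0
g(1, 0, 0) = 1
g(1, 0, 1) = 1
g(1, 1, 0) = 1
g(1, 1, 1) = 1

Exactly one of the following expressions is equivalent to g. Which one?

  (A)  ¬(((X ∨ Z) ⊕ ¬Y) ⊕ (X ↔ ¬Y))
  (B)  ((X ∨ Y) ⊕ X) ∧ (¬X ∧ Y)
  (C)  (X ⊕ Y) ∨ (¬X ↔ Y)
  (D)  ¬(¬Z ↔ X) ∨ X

(A) fails at (0,0,0): the formula yields 0, g is 1.
(B) fails at (0,0,0): the formula yields 0, g is 1.
(C) fails at (0,0,0): the formula yields 0, g is 1.
(D) is the remaining candidate, and it agrees with g on all 8 inputs.

D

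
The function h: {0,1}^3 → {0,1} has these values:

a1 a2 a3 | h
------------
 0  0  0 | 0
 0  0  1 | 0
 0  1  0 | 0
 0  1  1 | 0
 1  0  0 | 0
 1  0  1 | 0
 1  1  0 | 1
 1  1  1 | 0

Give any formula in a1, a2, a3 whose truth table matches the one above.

h(a1, a2, a3) = (a1 · a2) · a3'

Only row (1,1,0) gives 1. That row's minterm a1·a2·¬a3 is h directly.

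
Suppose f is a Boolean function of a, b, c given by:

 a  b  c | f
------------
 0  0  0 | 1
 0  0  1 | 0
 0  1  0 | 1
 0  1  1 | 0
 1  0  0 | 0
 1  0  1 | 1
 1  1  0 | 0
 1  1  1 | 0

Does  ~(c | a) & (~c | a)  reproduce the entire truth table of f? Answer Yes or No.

No

Evaluate ~(c | a) & (~c | a) on each row and compare to f:
  a=0, b=0, c=0: formula gives 1, f = 1 ✓
  a=0, b=0, c=1: formula gives 0, f = 0 ✓
  a=0, b=1, c=0: formula gives 1, f = 1 ✓
  a=0, b=1, c=1: formula gives 0, f = 0 ✓
  a=1, b=0, c=0: formula gives 0, f = 0 ✓
  a=1, b=0, c=1: formula gives 0, but f = 1 ✗
Since they disagree at (1,0,1), the expression is not a correct formula for f.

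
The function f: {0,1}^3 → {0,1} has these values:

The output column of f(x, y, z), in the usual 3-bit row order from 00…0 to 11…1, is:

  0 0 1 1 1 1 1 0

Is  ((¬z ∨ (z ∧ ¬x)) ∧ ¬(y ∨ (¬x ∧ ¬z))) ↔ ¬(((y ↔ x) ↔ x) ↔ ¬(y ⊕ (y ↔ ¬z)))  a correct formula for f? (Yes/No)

No

Test each input against both f and the formula:
  x=0, y=0, z=0: formula gives 0, f = 0 ✓
  x=0, y=0, z=1: formula gives 0, f = 0 ✓
  x=0, y=1, z=0: formula gives 1, f = 1 ✓
  x=0, y=1, z=1: formula gives 0, but f = 1 ✗
A single disagreement suffices: at (0,1,1) they differ, so the formula does not compute f.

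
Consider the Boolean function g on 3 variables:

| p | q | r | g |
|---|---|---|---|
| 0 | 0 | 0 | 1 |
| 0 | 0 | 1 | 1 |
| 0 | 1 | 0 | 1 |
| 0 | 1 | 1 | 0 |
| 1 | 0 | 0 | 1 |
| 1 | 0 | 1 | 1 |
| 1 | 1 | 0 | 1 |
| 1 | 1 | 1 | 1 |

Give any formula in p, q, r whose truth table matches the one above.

g(p, q, r) = not ((not p and q) and r)

Only row (0,1,1) gives 0. So g is 1 everywhere except there — the complement of the minterm ¬p·q·r.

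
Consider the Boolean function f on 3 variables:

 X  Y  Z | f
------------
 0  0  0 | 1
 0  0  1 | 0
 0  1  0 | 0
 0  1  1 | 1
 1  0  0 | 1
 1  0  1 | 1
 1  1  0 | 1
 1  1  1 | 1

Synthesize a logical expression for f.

f(X, Y, Z) = (((X' · Y') · Z) + ((X' · Y) · Z'))'

There are just 2 zero rows: (0,0,1), (0,1,0). Their minterms are ¬X·¬Y·Z, ¬X·Y·¬Z; the OR of those covers precisely the 0-outputs, and negating it yields f.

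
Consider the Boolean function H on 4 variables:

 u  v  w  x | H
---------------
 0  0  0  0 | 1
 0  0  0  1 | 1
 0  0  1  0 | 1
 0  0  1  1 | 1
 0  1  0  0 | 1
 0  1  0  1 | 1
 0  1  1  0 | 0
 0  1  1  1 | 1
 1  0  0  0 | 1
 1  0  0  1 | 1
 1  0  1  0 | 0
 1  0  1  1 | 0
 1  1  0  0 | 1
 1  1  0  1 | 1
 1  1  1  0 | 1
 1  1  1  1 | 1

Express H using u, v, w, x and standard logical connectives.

There are just 3 zero rows: (0,1,1,0), (1,0,1,0), (1,0,1,1). Their minterms are ¬u·v·w·¬x, u·¬v·w·¬x, u·¬v·w·x; the OR of those covers precisely the 0-outputs, and negating it yields H.

H(u, v, w, x) = (((((u' · v) · w) · x') + (((u · v') · w) · x')) + (((u · v') · w) · x))'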